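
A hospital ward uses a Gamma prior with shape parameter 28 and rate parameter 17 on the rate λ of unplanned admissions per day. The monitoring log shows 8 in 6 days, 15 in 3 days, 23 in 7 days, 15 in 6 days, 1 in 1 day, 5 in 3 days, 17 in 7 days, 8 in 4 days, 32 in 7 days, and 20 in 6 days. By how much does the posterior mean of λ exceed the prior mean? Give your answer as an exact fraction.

1048/1139

Total count: 8 + 15 + 23 + 15 + 1 + 5 + 17 + 8 + 32 + 20 = 144.
Total exposure: 6 + 3 + 7 + 6 + 1 + 3 + 7 + 4 + 7 + 6 = 50 days.
Gamma(α, β) with Poisson data over total exposure Σt gives posterior Gamma(α+Σx, β+Σt) = Gamma(172, 67).
Posterior mean = 172/67 = 172/67; prior mean = 28/17 = 28/17. Difference = 172/67 − 28/17 = 1048/1139.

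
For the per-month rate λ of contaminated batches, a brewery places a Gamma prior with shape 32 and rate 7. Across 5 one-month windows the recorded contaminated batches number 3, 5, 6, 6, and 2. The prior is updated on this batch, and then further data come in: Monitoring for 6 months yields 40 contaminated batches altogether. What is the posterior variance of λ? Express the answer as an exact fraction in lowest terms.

47/162

Total count: 3 + 5 + 6 + 6 + 2 = 22.
Total exposure: 5 months.
After the first batch: Gamma(32 + 22, 7 + 5) = Gamma(54, 12).
Total count 40 over total exposure 6 months.
After the second batch: Gamma(54 + 40, 12 + 6) = Gamma(94, 18).
Posterior variance = α'/β'² = 94/324 = 47/162.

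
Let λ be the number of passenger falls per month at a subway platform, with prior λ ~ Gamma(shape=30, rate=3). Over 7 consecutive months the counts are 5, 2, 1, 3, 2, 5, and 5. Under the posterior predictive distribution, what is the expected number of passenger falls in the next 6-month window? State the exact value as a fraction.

Total count: 5 + 2 + 1 + 3 + 2 + 5 + 5 = 23.
Total exposure: 7 months.
By Gamma–Poisson conjugacy, the posterior is Gamma(α + Σx, β + Σt) = Gamma(30 + 23, 3 + 7) = Gamma(53, 10).
Predictive mean over a 6-month window = T·E[λ|data] = 6·53/10 = 159/5.

159/5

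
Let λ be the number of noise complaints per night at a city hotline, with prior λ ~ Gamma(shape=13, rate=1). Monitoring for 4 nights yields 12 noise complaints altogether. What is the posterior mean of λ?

5

Total count 12 over total exposure 4 nights.
Conjugate update: add total count to the shape and total exposure to the rate, giving Gamma(25, 5).
Posterior mean = α'/β' = 25/5 = 5.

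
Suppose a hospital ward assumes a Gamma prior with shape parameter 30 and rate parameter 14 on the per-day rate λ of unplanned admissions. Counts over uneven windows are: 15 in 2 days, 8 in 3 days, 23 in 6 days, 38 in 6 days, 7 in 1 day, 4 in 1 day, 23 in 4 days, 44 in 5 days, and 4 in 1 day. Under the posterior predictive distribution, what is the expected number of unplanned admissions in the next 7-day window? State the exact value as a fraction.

1372/43

Total count: 15 + 8 + 23 + 38 + 7 + 4 + 23 + 44 + 4 = 166.
Total exposure: 2 + 3 + 6 + 6 + 1 + 1 + 4 + 5 + 1 = 29 days.
Gamma(α, β) with Poisson data over total exposure Σt gives posterior Gamma(α+Σx, β+Σt) = Gamma(196, 43).
Predictive mean over a 7-day window = T·E[λ|data] = 7·196/43 = 1372/43.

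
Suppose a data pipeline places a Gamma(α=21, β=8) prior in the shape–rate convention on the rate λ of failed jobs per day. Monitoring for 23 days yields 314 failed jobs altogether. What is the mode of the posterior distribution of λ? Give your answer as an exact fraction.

334/31

Total count 314 over total exposure 23 days.
The Gamma prior is conjugate for the Poisson rate, so λ | data ~ Gamma(21+314, 8+23) = Gamma(335, 31).
Posterior mode = (α'−1)/β' = 334/31.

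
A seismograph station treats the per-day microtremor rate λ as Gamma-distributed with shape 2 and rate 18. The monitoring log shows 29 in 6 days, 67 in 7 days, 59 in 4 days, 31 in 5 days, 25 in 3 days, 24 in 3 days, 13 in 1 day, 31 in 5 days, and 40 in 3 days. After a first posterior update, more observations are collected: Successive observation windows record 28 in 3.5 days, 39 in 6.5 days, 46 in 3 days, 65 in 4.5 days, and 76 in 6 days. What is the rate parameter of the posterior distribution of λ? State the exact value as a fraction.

Total count: 29 + 67 + 59 + 31 + 25 + 24 + 13 + 31 + 40 = 319.
Total exposure: 6 + 7 + 4 + 5 + 3 + 3 + 1 + 5 + 3 = 37 days.
After the first batch: Gamma(2 + 319, 18 + 37) = Gamma(321, 55).
Total count: 28 + 39 + 46 + 65 + 76 = 254.
Total exposure: 3.5 + 6.5 + 3 + 4.5 + 6 = 23.5 days.
After the second batch: Gamma(321 + 254, 55 + 23.5) = Gamma(575, 157/2).

157/2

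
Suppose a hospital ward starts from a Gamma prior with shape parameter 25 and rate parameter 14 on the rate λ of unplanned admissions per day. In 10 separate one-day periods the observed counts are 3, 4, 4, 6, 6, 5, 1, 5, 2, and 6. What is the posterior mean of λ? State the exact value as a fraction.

67/24

Total count: 3 + 4 + 4 + 6 + 6 + 5 + 1 + 5 + 2 + 6 = 42.
Total exposure: 10 days.
By Gamma–Poisson conjugacy, the posterior is Gamma(α + Σx, β + Σt) = Gamma(25 + 42, 14 + 10) = Gamma(67, 24).
Posterior mean = α'/β' = 67/24.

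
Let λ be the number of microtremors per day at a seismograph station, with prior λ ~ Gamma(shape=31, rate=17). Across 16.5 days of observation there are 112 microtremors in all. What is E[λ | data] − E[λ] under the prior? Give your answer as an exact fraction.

2785/1139

Total count 112 over total exposure 16.5 days.
The Gamma prior is conjugate for the Poisson rate, so λ | data ~ Gamma(31+112, 17+16.5) = Gamma(143, 67/2).
Posterior mean = 143/(67/2) = 286/67; prior mean = 31/17 = 31/17. Difference = 286/67 − 31/17 = 2785/1139.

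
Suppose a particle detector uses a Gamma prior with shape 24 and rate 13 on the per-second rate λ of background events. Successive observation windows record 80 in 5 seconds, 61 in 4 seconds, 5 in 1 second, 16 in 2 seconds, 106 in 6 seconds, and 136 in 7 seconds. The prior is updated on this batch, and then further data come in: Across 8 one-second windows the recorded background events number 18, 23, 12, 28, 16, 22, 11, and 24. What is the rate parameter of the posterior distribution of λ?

46

Total count: 80 + 61 + 5 + 16 + 106 + 136 = 404.
Total exposure: 5 + 4 + 1 + 2 + 6 + 7 = 25 seconds.
After the first batch: Gamma(24 + 404, 13 + 25) = Gamma(428, 38).
Total count: 18 + 23 + 12 + 28 + 16 + 22 + 11 + 24 = 154.
Total exposure: 8 seconds.
After the second batch: Gamma(428 + 154, 38 + 8) = Gamma(582, 46).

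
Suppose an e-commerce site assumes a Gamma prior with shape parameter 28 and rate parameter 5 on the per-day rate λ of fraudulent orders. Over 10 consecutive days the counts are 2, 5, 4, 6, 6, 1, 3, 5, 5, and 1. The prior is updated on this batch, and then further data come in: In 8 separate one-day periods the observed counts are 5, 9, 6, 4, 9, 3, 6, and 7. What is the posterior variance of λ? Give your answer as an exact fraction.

5/23

Total count: 2 + 5 + 4 + 6 + 6 + 1 + 3 + 5 + 5 + 1 = 38.
Total exposure: 10 days.
After the first batch: Gamma(28 + 38, 5 + 10) = Gamma(66, 15).
Total count: 5 + 9 + 6 + 4 + 9 + 3 + 6 + 7 = 49.
Total exposure: 8 days.
After the second batch: Gamma(66 + 49, 15 + 8) = Gamma(115, 23).
Posterior variance = α'/β'² = 115/529 = 5/23.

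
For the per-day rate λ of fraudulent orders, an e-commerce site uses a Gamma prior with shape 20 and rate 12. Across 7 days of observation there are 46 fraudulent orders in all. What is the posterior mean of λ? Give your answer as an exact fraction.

Total count 46 over total exposure 7 days.
Conjugate update: add total count to the shape and total exposure to the rate, giving Gamma(66, 19).
Posterior mean = α'/β' = 66/19.

66/19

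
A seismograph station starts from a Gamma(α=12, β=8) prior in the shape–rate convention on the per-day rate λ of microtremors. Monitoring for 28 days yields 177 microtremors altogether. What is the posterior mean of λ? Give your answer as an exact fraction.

Total count 177 over total exposure 28 days.
The Gamma prior is conjugate for the Poisson rate, so λ | data ~ Gamma(12+177, 8+28) = Gamma(189, 36).
Posterior mean = α'/β' = 189/36 = 21/4.

21/4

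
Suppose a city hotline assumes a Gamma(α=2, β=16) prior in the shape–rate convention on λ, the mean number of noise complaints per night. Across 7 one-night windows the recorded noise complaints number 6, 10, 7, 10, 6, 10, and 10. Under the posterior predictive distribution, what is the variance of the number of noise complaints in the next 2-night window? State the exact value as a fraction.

3050/529

Total count: 6 + 10 + 7 + 10 + 6 + 10 + 10 = 59.
Total exposure: 7 nights.
Conjugate update: add total count to the shape and total exposure to the rate, giving Gamma(61, 23).
The posterior predictive for a window of length T is Negative Binomial with variance T·α'·(β'+T)/β'² = 2·61·25/529 = 3050/529.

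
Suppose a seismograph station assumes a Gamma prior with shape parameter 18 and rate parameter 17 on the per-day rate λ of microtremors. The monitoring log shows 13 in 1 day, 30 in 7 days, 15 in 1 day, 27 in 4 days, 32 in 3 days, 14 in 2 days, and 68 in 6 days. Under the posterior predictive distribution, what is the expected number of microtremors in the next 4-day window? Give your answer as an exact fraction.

868/41

Total count: 13 + 30 + 15 + 27 + 32 + 14 + 68 = 199.
Total exposure: 1 + 7 + 1 + 4 + 3 + 2 + 6 = 24 days.
The Gamma prior is conjugate for the Poisson rate, so λ | data ~ Gamma(18+199, 17+24) = Gamma(217, 41).
Predictive mean over a 4-day window = T·E[λ|data] = 4·217/41 = 868/41.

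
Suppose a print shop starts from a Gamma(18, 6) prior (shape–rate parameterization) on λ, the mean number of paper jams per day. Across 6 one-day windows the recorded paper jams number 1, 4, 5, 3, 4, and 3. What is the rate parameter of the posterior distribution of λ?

12

Total count: 1 + 4 + 5 + 3 + 4 + 3 = 20.
Total exposure: 6 days.
The Gamma prior is conjugate for the Poisson rate, so λ | data ~ Gamma(18+20, 6+6) = Gamma(38, 12).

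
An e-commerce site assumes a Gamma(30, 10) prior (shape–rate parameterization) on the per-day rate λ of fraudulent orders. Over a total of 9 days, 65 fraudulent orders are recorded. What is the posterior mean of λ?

Total count 65 over total exposure 9 days.
Conjugate update: add total count to the shape and total exposure to the rate, giving Gamma(95, 19).
Posterior mean = α'/β' = 95/19 = 5.

5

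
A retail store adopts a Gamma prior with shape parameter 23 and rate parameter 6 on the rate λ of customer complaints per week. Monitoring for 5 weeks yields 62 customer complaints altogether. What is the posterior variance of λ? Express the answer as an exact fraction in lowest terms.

85/121

Total count 62 over total exposure 5 weeks.
By Gamma–Poisson conjugacy, the posterior is Gamma(α + Σx, β + Σt) = Gamma(23 + 62, 6 + 5) = Gamma(85, 11).
Posterior variance = α'/β'² = 85/121.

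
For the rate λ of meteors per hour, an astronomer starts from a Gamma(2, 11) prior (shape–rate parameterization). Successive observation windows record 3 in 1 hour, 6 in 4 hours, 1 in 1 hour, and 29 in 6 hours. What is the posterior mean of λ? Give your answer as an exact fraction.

41/23

Total count: 3 + 6 + 1 + 29 = 39.
Total exposure: 1 + 4 + 1 + 6 = 12 hours.
Gamma(α, β) with Poisson data over total exposure Σt gives posterior Gamma(α+Σx, β+Σt) = Gamma(41, 23).
Posterior mean = α'/β' = 41/23.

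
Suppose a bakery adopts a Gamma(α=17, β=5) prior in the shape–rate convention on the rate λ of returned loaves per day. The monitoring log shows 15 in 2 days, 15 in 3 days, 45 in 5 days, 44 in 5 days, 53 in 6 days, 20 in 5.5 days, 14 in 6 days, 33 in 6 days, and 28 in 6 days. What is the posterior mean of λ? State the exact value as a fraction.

568/99

Total count: 15 + 15 + 45 + 44 + 53 + 20 + 14 + 33 + 28 = 267.
Total exposure: 2 + 3 + 5 + 5 + 6 + 5.5 + 6 + 6 + 6 = 44.5 days.
Conjugate update: add total count to the shape and total exposure to the rate, giving Gamma(284, 99/2).
Posterior mean = α'/β' = 284/(99/2) = 568/99.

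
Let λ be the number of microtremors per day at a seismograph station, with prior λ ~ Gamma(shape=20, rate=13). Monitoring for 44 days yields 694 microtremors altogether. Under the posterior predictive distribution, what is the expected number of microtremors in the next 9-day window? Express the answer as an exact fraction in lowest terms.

2142/19

Total count 694 over total exposure 44 days.
By Gamma–Poisson conjugacy, the posterior is Gamma(α + Σx, β + Σt) = Gamma(20 + 694, 13 + 44) = Gamma(714, 57).
Predictive mean over a 9-day window = T·E[λ|data] = 9·714/57 = 2142/19.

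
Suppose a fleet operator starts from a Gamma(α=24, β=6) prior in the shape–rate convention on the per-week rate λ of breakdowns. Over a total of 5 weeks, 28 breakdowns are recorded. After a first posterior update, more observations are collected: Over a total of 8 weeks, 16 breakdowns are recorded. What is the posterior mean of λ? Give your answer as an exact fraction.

68/19

Total count 28 over total exposure 5 weeks.
After the first batch: Gamma(24 + 28, 6 + 5) = Gamma(52, 11).
Total count 16 over total exposure 8 weeks.
After the second batch: Gamma(52 + 16, 11 + 8) = Gamma(68, 19).
Posterior mean = α'/β' = 68/19.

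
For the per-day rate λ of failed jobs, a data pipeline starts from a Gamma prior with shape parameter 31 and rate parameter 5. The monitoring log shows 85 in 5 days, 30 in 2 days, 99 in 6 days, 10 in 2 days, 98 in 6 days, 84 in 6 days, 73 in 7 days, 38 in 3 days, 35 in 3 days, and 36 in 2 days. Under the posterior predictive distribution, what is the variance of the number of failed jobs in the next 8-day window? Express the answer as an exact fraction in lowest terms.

Total count: 85 + 30 + 99 + 10 + 98 + 84 + 73 + 38 + 35 + 36 = 588.
Total exposure: 5 + 2 + 6 + 2 + 6 + 6 + 7 + 3 + 3 + 2 = 42 days.
Gamma(α, β) with Poisson data over total exposure Σt gives posterior Gamma(α+Σx, β+Σt) = Gamma(619, 47).
The posterior predictive for a window of length T is Negative Binomial with variance T·α'·(β'+T)/β'² = 8·619·55/2209 = 272360/2209.

272360/2209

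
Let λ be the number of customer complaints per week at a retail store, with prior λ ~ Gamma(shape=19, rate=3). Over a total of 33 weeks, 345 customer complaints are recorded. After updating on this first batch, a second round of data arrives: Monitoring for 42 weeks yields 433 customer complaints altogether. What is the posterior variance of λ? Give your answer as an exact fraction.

Total count 345 over total exposure 33 weeks.
After the first batch: Gamma(19 + 345, 3 + 33) = Gamma(364, 36).
Total count 433 over total exposure 42 weeks.
After the second batch: Gamma(364 + 433, 36 + 42) = Gamma(797, 78).
Posterior variance = α'/β'² = 797/6084.

797/6084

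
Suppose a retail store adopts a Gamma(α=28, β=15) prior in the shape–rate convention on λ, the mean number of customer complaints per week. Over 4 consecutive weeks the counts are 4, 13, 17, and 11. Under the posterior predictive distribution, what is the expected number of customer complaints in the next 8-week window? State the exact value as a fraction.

Total count: 4 + 13 + 17 + 11 = 45.
Total exposure: 4 weeks.
The Gamma prior is conjugate for the Poisson rate, so λ | data ~ Gamma(28+45, 15+4) = Gamma(73, 19).
Predictive mean over an 8-week window = T·E[λ|data] = 8·73/19 = 584/19.

584/19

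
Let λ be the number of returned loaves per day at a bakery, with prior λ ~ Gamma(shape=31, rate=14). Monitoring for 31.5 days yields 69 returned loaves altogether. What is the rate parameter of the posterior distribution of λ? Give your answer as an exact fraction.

91/2

Total count 69 over total exposure 31.5 days.
Conjugate update: add total count to the shape and total exposure to the rate, giving Gamma(100, 91/2).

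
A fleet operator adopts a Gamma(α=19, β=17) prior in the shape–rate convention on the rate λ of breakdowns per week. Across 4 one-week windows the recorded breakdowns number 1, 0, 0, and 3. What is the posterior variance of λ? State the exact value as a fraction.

Total count: 1 + 0 + 0 + 3 = 4.
Total exposure: 4 weeks.
Gamma(α, β) with Poisson data over total exposure Σt gives posterior Gamma(α+Σx, β+Σt) = Gamma(23, 21).
Posterior variance = α'/β'² = 23/441.

23/441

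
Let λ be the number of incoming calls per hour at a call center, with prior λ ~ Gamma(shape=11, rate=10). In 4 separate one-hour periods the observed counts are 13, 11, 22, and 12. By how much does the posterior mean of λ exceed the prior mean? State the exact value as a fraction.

Total count: 13 + 11 + 22 + 12 = 58.
Total exposure: 4 hours.
The Gamma prior is conjugate for the Poisson rate, so λ | data ~ Gamma(11+58, 10+4) = Gamma(69, 14).
Posterior mean = 69/14 = 69/14; prior mean = 11/10 = 11/10. Difference = 69/14 − 11/10 = 134/35.

134/35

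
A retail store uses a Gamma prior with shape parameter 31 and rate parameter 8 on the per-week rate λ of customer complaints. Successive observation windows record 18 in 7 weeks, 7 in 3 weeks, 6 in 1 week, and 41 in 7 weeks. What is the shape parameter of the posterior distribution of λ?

103

Total count: 18 + 7 + 6 + 41 = 72.
Total exposure: 7 + 3 + 1 + 7 = 18 weeks.
Conjugate update: add total count to the shape and total exposure to the rate, giving Gamma(103, 26).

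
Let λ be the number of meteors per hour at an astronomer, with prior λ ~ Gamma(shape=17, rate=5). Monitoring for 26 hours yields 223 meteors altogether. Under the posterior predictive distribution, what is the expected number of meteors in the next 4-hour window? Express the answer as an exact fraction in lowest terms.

960/31

Total count 223 over total exposure 26 hours.
Conjugate update: add total count to the shape and total exposure to the rate, giving Gamma(240, 31).
Predictive mean over a 4-hour window = T·E[λ|data] = 4·240/31 = 960/31.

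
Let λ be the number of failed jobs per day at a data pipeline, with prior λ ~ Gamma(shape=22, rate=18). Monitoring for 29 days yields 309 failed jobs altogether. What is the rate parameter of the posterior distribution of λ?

Total count 309 over total exposure 29 days.
Gamma(α, β) with Poisson data over total exposure Σt gives posterior Gamma(α+Σx, β+Σt) = Gamma(331, 47).

47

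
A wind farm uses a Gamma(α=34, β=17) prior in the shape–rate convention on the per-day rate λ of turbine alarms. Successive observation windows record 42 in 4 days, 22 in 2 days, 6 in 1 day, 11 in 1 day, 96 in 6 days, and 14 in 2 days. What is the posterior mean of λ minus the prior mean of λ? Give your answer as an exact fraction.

Total count: 42 + 22 + 6 + 11 + 96 + 14 = 191.
Total exposure: 4 + 2 + 1 + 1 + 6 + 2 = 16 days.
Gamma(α, β) with Poisson data over total exposure Σt gives posterior Gamma(α+Σx, β+Σt) = Gamma(225, 33).
Posterior mean = 225/33 = 75/11; prior mean = 34/17 = 2. Difference = 75/11 − 2 = 53/11.

53/11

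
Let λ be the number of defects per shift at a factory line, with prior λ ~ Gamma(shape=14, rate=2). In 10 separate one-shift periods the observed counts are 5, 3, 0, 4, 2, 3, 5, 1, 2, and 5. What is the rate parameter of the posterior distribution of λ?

Total count: 5 + 3 + 0 + 4 + 2 + 3 + 5 + 1 + 2 + 5 = 30.
Total exposure: 10 shifts.
Gamma(α, β) with Poisson data over total exposure Σt gives posterior Gamma(α+Σx, β+Σt) = Gamma(44, 12).

12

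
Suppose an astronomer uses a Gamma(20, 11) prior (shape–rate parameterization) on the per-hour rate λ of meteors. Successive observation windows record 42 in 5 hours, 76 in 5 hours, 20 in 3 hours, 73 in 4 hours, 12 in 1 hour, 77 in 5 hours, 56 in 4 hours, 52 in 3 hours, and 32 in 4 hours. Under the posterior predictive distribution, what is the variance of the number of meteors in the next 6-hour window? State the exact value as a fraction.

Total count: 42 + 76 + 20 + 73 + 12 + 77 + 56 + 52 + 32 = 440.
Total exposure: 5 + 5 + 3 + 4 + 1 + 5 + 4 + 3 + 4 = 34 hours.
By Gamma–Poisson conjugacy, the posterior is Gamma(α + Σx, β + Σt) = Gamma(20 + 440, 11 + 34) = Gamma(460, 45).
The posterior predictive for a window of length T is Negative Binomial with variance T·α'·(β'+T)/β'² = 6·460·51/2025 = 3128/45.

3128/45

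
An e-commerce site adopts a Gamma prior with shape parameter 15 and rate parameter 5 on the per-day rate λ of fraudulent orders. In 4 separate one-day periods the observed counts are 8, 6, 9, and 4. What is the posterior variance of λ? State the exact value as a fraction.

14/27

Total count: 8 + 6 + 9 + 4 = 27.
Total exposure: 4 days.
Gamma(α, β) with Poisson data over total exposure Σt gives posterior Gamma(α+Σx, β+Σt) = Gamma(42, 9).
Posterior variance = α'/β'² = 42/81 = 14/27.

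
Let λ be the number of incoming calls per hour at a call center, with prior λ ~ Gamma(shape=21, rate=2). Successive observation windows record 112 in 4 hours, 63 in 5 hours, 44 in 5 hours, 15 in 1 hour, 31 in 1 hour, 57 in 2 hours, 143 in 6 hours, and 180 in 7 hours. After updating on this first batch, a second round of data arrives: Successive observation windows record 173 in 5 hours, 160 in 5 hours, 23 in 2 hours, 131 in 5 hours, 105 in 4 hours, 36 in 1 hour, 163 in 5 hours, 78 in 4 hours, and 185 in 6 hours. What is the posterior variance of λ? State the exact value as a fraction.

Total count: 112 + 63 + 44 + 15 + 31 + 57 + 143 + 180 = 645.
Total exposure: 4 + 5 + 5 + 1 + 1 + 2 + 6 + 7 = 31 hours.
After the first batch: Gamma(21 + 645, 2 + 31) = Gamma(666, 33).
Total count: 173 + 160 + 23 + 131 + 105 + 36 + 163 + 78 + 185 = 1054.
Total exposure: 5 + 5 + 2 + 5 + 4 + 1 + 5 + 4 + 6 = 37 hours.
After the second batch: Gamma(666 + 1054, 33 + 37) = Gamma(1720, 70).
Posterior variance = α'/β'² = 1720/4900 = 86/245.

86/245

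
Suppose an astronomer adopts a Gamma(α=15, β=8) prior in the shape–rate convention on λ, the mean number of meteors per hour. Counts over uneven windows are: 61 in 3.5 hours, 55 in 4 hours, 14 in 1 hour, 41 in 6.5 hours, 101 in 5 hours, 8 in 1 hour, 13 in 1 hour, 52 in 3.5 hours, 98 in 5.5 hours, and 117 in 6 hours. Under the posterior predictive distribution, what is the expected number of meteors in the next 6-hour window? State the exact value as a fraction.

Total count: 61 + 55 + 14 + 41 + 101 + 8 + 13 + 52 + 98 + 117 = 560.
Total exposure: 3.5 + 4 + 1 + 6.5 + 5 + 1 + 1 + 3.5 + 5.5 + 6 = 37 hours.
The Gamma prior is conjugate for the Poisson rate, so λ | data ~ Gamma(15+560, 8+37) = Gamma(575, 45).
Predictive mean over a 6-hour window = T·E[λ|data] = 6·575/45 = 230/3.

230/3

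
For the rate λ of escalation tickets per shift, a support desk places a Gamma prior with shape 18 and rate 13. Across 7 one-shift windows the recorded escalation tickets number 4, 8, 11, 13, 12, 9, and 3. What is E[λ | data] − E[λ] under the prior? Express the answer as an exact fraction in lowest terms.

Total count: 4 + 8 + 11 + 13 + 12 + 9 + 3 = 60.
Total exposure: 7 shifts.
The Gamma prior is conjugate for the Poisson rate, so λ | data ~ Gamma(18+60, 13+7) = Gamma(78, 20).
Posterior mean = 78/20 = 39/10; prior mean = 18/13 = 18/13. Difference = 39/10 − 18/13 = 327/130.

327/130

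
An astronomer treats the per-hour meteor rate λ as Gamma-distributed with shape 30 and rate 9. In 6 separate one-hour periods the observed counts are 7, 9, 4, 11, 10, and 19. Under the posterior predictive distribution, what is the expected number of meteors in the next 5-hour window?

Total count: 7 + 9 + 4 + 11 + 10 + 19 = 60.
Total exposure: 6 hours.
By Gamma–Poisson conjugacy, the posterior is Gamma(α + Σx, β + Σt) = Gamma(30 + 60, 9 + 6) = Gamma(90, 15).
Predictive mean over a 5-hour window = T·E[λ|data] = 5·90/15 = 30.

30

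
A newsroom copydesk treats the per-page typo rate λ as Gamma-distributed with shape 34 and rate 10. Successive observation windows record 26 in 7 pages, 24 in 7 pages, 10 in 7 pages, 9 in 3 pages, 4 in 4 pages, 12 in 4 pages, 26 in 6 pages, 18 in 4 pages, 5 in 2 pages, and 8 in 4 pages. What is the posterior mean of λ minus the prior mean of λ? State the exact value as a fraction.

Total count: 26 + 24 + 10 + 9 + 4 + 12 + 26 + 18 + 5 + 8 = 142.
Total exposure: 7 + 7 + 7 + 3 + 4 + 4 + 6 + 4 + 2 + 4 = 48 pages.
Conjugate update: add total count to the shape and total exposure to the rate, giving Gamma(176, 58).
Posterior mean = 176/58 = 88/29; prior mean = 34/10 = 17/5. Difference = 88/29 − 17/5 = -53/145.

-53/145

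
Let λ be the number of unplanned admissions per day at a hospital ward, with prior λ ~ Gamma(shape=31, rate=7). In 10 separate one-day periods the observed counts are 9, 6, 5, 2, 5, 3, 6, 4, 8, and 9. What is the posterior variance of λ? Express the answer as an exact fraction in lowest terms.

88/289

Total count: 9 + 6 + 5 + 2 + 5 + 3 + 6 + 4 + 8 + 9 = 57.
Total exposure: 10 days.
Conjugate update: add total count to the shape and total exposure to the rate, giving Gamma(88, 17).
Posterior variance = α'/β'² = 88/289.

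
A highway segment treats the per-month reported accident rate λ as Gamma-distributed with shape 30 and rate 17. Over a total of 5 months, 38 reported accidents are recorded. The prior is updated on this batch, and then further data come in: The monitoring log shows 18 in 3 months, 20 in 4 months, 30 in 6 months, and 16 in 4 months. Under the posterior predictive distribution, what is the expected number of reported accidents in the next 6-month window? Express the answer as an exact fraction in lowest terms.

Total count 38 over total exposure 5 months.
After the first batch: Gamma(30 + 38, 17 + 5) = Gamma(68, 22).
Total count: 18 + 20 + 30 + 16 = 84.
Total exposure: 3 + 4 + 6 + 4 = 17 months.
After the second batch: Gamma(68 + 84, 22 + 17) = Gamma(152, 39).
Predictive mean over a 6-month window = T·E[λ|data] = 6·152/39 = 304/13.

304/13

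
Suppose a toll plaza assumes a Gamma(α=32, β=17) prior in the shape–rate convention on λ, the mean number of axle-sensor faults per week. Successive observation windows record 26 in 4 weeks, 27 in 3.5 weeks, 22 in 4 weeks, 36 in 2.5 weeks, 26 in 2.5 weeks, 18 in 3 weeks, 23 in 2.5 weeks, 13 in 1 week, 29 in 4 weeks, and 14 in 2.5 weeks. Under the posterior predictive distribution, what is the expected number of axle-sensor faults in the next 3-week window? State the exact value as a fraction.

532/31

Total count: 26 + 27 + 22 + 36 + 26 + 18 + 23 + 13 + 29 + 14 = 234.
Total exposure: 4 + 3.5 + 4 + 2.5 + 2.5 + 3 + 2.5 + 1 + 4 + 2.5 = 29.5 weeks.
Gamma(α, β) with Poisson data over total exposure Σt gives posterior Gamma(α+Σx, β+Σt) = Gamma(266, 93/2).
Predictive mean over a 3-week window = T·E[λ|data] = 3·266/(93/2) = 532/31.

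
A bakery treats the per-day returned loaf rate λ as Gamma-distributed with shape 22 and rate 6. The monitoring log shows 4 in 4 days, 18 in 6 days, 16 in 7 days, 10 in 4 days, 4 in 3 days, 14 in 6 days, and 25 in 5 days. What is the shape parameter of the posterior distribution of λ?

113

Total count: 4 + 18 + 16 + 10 + 4 + 14 + 25 = 91.
Total exposure: 4 + 6 + 7 + 4 + 3 + 6 + 5 = 35 days.
By Gamma–Poisson conjugacy, the posterior is Gamma(α + Σx, β + Σt) = Gamma(22 + 91, 6 + 35) = Gamma(113, 41).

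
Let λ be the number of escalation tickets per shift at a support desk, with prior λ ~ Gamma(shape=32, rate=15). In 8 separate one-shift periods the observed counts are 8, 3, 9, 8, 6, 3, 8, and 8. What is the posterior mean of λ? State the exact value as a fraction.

Total count: 8 + 3 + 9 + 8 + 6 + 3 + 8 + 8 = 53.
Total exposure: 8 shifts.
Gamma(α, β) with Poisson data over total exposure Σt gives posterior Gamma(α+Σx, β+Σt) = Gamma(85, 23).
Posterior mean = α'/β' = 85/23.

85/23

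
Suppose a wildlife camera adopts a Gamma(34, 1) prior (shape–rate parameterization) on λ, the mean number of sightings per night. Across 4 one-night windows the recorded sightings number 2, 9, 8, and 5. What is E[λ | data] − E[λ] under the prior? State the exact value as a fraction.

-112/5

Total count: 2 + 9 + 8 + 5 = 24.
Total exposure: 4 nights.
The Gamma prior is conjugate for the Poisson rate, so λ | data ~ Gamma(34+24, 1+4) = Gamma(58, 5).
Posterior mean = 58/5 = 58/5; prior mean = 34/1 = 34. Difference = 58/5 − 34 = -112/5.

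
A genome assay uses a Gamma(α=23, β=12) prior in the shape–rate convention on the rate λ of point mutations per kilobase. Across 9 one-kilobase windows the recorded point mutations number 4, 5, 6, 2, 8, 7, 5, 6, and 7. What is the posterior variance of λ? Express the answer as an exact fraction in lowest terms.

Total count: 4 + 5 + 6 + 2 + 8 + 7 + 5 + 6 + 7 = 50.
Total exposure: 9 kilobases.
The Gamma prior is conjugate for the Poisson rate, so λ | data ~ Gamma(23+50, 12+9) = Gamma(73, 21).
Posterior variance = α'/β'² = 73/441.

73/441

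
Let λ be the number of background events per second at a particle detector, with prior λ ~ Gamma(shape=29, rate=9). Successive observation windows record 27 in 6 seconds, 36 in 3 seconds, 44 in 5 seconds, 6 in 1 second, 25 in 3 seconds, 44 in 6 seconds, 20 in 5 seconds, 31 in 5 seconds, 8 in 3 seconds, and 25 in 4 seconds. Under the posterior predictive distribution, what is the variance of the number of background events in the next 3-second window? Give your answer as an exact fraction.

Total count: 27 + 36 + 44 + 6 + 25 + 44 + 20 + 31 + 8 + 25 = 266.
Total exposure: 6 + 3 + 5 + 1 + 3 + 6 + 5 + 5 + 3 + 4 = 41 seconds.
Posterior: α' = 29 + 266 = 295, β' = 9 + 41 = 50.
The posterior predictive for a window of length T is Negative Binomial with variance T·α'·(β'+T)/β'² = 3·295·53/2500 = 9381/500.

9381/500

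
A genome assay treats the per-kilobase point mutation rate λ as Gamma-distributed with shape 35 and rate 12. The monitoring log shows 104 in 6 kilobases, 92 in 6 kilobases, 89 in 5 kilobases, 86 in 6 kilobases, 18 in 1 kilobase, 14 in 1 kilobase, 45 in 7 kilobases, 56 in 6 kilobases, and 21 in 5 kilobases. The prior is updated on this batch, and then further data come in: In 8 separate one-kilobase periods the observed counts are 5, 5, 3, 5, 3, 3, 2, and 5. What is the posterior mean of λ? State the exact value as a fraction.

Total count: 104 + 92 + 89 + 86 + 18 + 14 + 45 + 56 + 21 = 525.
Total exposure: 6 + 6 + 5 + 6 + 1 + 1 + 7 + 6 + 5 = 43 kilobases.
After the first batch: Gamma(35 + 525, 12 + 43) = Gamma(560, 55).
Total count: 5 + 5 + 3 + 5 + 3 + 3 + 2 + 5 = 31.
Total exposure: 8 kilobases.
After the second batch: Gamma(560 + 31, 55 + 8) = Gamma(591, 63).
Posterior mean = α'/β' = 591/63 = 197/21.

197/21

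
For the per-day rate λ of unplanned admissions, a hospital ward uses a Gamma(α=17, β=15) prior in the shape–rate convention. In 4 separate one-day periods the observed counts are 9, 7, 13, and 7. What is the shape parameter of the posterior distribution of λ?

53

Total count: 9 + 7 + 13 + 7 = 36.
Total exposure: 4 days.
Gamma(α, β) with Poisson data over total exposure Σt gives posterior Gamma(α+Σx, β+Σt) = Gamma(53, 19).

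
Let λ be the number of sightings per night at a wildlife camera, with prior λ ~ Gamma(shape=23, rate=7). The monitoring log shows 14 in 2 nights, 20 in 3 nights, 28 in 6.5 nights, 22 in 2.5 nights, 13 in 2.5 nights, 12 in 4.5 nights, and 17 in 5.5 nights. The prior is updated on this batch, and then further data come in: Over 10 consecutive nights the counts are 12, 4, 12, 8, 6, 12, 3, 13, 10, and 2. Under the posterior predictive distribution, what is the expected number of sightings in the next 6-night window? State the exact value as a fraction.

Total count: 14 + 20 + 28 + 22 + 13 + 12 + 17 = 126.
Total exposure: 2 + 3 + 6.5 + 2.5 + 2.5 + 4.5 + 5.5 = 26.5 nights.
After the first batch: Gamma(23 + 126, 7 + 26.5) = Gamma(149, 67/2).
Total count: 12 + 4 + 12 + 8 + 6 + 12 + 3 + 13 + 10 + 2 = 82.
Total exposure: 10 nights.
After the second batch: Gamma(149 + 82, 67/2 + 10) = Gamma(231, 87/2).
Predictive mean over a 6-night window = T·E[λ|data] = 6·231/(87/2) = 924/29.

924/29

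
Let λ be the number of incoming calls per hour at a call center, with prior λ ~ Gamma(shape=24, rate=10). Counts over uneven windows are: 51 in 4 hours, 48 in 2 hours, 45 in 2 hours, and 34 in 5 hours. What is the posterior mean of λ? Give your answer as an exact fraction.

202/23

Total count: 51 + 48 + 45 + 34 = 178.
Total exposure: 4 + 2 + 2 + 5 = 13 hours.
Conjugate update: add total count to the shape and total exposure to the rate, giving Gamma(202, 23).
Posterior mean = α'/β' = 202/23.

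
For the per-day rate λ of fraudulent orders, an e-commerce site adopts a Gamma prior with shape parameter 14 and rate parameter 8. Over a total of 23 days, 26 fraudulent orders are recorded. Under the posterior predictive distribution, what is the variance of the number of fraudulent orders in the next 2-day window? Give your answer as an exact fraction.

Total count 26 over total exposure 23 days.
The Gamma prior is conjugate for the Poisson rate, so λ | data ~ Gamma(14+26, 8+23) = Gamma(40, 31).
The posterior predictive for a window of length T is Negative Binomial with variance T·α'·(β'+T)/β'² = 2·40·33/961 = 2640/961.

2640/961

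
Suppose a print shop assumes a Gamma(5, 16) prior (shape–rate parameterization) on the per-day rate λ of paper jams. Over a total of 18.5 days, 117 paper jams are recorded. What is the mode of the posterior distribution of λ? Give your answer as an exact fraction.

242/69

Total count 117 over total exposure 18.5 days.
Posterior: α' = 5 + 117 = 122, β' = 16 + 18.5 = 69/2.
Posterior mode = (α'−1)/β' = 121/(69/2) = 242/69.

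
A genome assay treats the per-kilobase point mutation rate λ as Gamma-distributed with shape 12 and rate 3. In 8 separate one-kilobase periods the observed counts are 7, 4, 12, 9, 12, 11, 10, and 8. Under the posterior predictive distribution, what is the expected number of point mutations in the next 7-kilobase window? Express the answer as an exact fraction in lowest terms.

Total count: 7 + 4 + 12 + 9 + 12 + 11 + 10 + 8 = 73.
Total exposure: 8 kilobases.
Conjugate update: add total count to the shape and total exposure to the rate, giving Gamma(85, 11).
Predictive mean over a 7-kilobase window = T·E[λ|data] = 7·85/11 = 595/11.

595/11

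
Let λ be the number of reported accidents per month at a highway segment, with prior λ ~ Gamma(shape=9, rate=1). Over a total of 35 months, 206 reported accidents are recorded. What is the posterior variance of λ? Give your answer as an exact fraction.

Total count 206 over total exposure 35 months.
Posterior: α' = 9 + 206 = 215, β' = 1 + 35 = 36.
Posterior variance = α'/β'² = 215/1296.

215/1296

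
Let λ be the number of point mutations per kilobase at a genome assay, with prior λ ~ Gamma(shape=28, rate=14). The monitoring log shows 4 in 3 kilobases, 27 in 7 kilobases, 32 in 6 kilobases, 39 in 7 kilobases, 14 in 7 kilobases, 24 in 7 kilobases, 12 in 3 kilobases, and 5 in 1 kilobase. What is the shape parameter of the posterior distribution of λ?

Total count: 4 + 27 + 32 + 39 + 14 + 24 + 12 + 5 = 157.
Total exposure: 3 + 7 + 6 + 7 + 7 + 7 + 3 + 1 = 41 kilobases.
The Gamma prior is conjugate for the Poisson rate, so λ | data ~ Gamma(28+157, 14+41) = Gamma(185, 55).

185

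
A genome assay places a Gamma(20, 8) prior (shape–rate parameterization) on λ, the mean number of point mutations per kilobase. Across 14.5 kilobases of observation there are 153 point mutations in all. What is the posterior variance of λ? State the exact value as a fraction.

Total count 153 over total exposure 14.5 kilobases.
Posterior: α' = 20 + 153 = 173, β' = 8 + 14.5 = 45/2.
Posterior variance = α'/β'² = 173/(2025/4) = 692/2025.

692/2025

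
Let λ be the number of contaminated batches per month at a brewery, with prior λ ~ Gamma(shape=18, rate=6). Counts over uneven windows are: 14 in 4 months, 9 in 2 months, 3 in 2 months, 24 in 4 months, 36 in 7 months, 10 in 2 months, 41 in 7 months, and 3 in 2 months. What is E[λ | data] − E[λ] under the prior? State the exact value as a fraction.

Total count: 14 + 9 + 3 + 24 + 36 + 10 + 41 + 3 = 140.
Total exposure: 4 + 2 + 2 + 4 + 7 + 2 + 7 + 2 = 30 months.
Conjugate update: add total count to the shape and total exposure to the rate, giving Gamma(158, 36).
Posterior mean = 158/36 = 79/18; prior mean = 18/6 = 3. Difference = 79/18 − 3 = 25/18.

25/18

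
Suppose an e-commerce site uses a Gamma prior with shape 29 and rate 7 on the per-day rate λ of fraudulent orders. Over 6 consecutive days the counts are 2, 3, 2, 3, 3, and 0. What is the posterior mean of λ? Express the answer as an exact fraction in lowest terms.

42/13

Total count: 2 + 3 + 2 + 3 + 3 + 0 = 13.
Total exposure: 6 days.
Posterior: α' = 29 + 13 = 42, β' = 7 + 6 = 13.
Posterior mean = α'/β' = 42/13.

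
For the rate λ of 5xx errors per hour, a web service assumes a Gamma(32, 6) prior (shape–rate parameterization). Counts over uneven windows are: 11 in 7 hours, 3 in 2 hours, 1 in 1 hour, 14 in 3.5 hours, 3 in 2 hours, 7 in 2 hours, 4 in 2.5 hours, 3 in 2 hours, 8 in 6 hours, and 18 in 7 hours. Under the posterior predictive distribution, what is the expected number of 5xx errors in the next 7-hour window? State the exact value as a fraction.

728/41

Total count: 11 + 3 + 1 + 14 + 3 + 7 + 4 + 3 + 8 + 18 = 72.
Total exposure: 7 + 2 + 1 + 3.5 + 2 + 2 + 2.5 + 2 + 6 + 7 = 35 hours.
Gamma(α, β) with Poisson data over total exposure Σt gives posterior Gamma(α+Σx, β+Σt) = Gamma(104, 41).
Predictive mean over a 7-hour window = T·E[λ|data] = 7·104/41 = 728/41.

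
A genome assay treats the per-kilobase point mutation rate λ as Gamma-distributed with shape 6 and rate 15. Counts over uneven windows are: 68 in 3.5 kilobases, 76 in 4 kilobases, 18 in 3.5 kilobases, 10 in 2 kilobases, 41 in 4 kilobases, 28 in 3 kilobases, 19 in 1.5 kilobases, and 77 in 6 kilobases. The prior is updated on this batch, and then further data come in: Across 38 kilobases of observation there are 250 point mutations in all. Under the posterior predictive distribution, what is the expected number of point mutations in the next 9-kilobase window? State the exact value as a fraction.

10674/161

Total count: 68 + 76 + 18 + 10 + 41 + 28 + 19 + 77 = 337.
Total exposure: 3.5 + 4 + 3.5 + 2 + 4 + 3 + 1.5 + 6 = 27.5 kilobases.
After the first batch: Gamma(6 + 337, 15 + 27.5) = Gamma(343, 85/2).
Total count 250 over total exposure 38 kilobases.
After the second batch: Gamma(343 + 250, 85/2 + 38) = Gamma(593, 161/2).
Predictive mean over a 9-kilobase window = T·E[λ|data] = 9·593/(161/2) = 10674/161.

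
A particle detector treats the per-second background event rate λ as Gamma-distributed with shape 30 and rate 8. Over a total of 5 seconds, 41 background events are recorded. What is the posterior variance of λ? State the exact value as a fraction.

71/169

Total count 41 over total exposure 5 seconds.
Gamma(α, β) with Poisson data over total exposure Σt gives posterior Gamma(α+Σx, β+Σt) = Gamma(71, 13).
Posterior variance = α'/β'² = 71/169.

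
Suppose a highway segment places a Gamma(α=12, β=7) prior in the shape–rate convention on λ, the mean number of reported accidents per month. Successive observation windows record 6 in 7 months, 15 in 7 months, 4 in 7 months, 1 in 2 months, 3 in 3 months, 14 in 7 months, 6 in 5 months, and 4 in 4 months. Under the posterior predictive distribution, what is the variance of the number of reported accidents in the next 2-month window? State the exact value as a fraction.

6630/2401

Total count: 6 + 15 + 4 + 1 + 3 + 14 + 6 + 4 = 53.
Total exposure: 7 + 7 + 7 + 2 + 3 + 7 + 5 + 4 = 42 months.
Gamma(α, β) with Poisson data over total exposure Σt gives posterior Gamma(α+Σx, β+Σt) = Gamma(65, 49).
The posterior predictive for a window of length T is Negative Binomial with variance T·α'·(β'+T)/β'² = 2·65·51/2401 = 6630/2401.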